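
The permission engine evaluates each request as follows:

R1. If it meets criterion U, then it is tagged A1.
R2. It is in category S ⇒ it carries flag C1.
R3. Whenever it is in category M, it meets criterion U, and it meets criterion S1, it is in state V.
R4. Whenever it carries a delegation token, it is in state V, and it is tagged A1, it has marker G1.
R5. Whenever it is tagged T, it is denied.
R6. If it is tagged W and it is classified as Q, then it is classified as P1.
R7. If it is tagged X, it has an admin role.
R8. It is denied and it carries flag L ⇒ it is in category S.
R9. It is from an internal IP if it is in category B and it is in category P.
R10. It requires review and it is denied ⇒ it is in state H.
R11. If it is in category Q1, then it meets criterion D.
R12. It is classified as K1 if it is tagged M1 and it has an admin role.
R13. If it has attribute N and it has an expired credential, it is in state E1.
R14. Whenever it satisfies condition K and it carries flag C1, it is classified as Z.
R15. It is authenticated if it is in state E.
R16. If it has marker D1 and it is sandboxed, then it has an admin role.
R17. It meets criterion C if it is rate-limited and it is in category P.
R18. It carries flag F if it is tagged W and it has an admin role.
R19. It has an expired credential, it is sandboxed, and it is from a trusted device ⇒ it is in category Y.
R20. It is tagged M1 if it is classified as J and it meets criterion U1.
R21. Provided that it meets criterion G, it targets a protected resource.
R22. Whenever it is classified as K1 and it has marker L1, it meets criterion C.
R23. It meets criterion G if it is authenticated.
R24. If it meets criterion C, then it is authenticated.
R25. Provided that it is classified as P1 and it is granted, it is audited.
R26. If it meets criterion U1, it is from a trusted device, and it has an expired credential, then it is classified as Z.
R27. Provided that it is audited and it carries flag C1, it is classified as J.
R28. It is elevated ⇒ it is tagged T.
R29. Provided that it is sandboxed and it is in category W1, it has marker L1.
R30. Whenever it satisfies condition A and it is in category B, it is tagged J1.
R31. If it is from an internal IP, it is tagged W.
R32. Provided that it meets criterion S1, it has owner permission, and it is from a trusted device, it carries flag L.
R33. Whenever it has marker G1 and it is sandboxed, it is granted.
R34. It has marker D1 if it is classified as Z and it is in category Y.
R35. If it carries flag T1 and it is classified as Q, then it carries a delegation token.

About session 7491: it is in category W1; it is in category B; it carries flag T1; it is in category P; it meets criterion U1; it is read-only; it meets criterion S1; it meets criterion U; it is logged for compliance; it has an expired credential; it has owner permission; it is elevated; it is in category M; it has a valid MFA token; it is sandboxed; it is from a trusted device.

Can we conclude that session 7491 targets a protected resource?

No

Forward chaining from the given facts derives: is tagged A1, is in state V, is from an internal IP, is in category Y, is classified as Z, is tagged T, has marker L1, is tagged W, carries flag L, has marker D1, is denied, is in category S, has an admin role, carries flag F, carries flag C1.
The only rule concluding "it targets a protected resource" is R21, which needs "it meets criterion G"; that is never established.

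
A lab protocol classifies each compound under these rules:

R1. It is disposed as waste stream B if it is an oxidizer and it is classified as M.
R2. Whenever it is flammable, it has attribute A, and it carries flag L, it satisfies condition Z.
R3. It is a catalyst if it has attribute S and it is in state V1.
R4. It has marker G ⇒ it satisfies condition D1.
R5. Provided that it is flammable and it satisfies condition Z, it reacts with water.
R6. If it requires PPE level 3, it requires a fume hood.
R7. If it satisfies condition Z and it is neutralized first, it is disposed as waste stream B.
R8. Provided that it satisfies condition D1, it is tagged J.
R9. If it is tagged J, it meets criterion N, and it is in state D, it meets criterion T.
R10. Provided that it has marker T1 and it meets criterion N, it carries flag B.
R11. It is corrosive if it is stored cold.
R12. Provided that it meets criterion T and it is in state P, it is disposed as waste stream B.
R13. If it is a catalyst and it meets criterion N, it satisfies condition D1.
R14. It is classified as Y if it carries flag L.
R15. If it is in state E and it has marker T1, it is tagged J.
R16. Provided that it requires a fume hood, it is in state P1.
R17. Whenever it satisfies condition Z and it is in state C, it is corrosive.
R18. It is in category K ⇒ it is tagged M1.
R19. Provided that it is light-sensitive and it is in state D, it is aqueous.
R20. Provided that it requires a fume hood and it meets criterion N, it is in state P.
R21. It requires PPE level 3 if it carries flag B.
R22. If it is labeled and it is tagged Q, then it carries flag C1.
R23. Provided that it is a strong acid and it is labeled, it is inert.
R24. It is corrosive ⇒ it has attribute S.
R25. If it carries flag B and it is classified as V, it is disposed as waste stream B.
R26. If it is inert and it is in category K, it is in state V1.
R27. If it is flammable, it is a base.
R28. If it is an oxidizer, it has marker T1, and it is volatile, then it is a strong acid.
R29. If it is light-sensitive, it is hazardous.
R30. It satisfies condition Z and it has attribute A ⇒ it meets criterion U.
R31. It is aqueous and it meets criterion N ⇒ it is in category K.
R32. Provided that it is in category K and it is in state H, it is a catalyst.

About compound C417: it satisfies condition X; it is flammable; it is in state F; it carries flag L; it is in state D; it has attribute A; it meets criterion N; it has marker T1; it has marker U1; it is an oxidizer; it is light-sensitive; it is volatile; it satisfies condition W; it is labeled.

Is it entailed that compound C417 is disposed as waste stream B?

No

Forward chaining from the given facts derives: satisfies condition Z, reacts with water, carries flag B, is classified as Y, is aqueous, requires PPE level 3, is a base, is a strong acid, is hazardous, meets criterion U, is in category K, requires a fume hood, is in state P1, is tagged M1, is in state P, is inert, is in state V1.
Rules concluding "it is disposed as waste stream B": R1 needs "it is classified as M"; R7 needs "it is neutralized first"; R12 needs "it meets criterion T"; R25 needs "it is classified as V" — none of these are established.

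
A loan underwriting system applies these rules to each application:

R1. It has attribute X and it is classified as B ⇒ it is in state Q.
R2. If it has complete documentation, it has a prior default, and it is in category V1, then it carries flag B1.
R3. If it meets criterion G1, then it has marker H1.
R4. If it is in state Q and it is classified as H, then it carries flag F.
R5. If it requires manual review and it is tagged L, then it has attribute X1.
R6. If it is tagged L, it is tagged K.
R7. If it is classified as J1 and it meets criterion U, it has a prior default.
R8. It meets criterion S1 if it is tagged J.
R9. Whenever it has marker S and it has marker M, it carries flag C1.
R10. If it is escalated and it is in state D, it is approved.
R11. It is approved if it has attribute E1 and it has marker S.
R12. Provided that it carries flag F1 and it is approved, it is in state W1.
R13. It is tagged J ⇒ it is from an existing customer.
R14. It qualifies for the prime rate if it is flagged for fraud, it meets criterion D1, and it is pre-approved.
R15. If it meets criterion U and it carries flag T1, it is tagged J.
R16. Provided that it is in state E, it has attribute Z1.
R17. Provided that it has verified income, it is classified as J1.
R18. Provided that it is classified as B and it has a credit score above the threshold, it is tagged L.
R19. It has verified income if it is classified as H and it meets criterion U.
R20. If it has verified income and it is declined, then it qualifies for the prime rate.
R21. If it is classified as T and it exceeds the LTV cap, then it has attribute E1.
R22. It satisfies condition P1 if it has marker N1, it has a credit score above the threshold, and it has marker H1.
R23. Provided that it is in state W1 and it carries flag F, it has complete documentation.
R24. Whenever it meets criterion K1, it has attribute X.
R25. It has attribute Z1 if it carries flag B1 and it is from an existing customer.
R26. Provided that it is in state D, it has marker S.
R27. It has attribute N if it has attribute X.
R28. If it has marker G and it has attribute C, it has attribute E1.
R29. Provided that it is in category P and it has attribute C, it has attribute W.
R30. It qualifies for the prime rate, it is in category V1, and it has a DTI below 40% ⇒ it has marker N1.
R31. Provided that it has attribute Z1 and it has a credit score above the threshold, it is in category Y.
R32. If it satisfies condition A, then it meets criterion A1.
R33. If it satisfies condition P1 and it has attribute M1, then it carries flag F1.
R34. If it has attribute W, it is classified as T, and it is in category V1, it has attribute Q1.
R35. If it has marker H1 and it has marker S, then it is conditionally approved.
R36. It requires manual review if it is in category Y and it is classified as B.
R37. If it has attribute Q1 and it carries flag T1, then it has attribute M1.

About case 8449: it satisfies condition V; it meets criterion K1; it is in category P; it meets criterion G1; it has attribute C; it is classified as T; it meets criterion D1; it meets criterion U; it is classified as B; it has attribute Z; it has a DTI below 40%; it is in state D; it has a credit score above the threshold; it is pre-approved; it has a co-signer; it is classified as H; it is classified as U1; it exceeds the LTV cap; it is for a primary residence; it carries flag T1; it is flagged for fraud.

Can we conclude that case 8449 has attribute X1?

Forward chaining from the given facts derives: has marker H1, qualifies for the prime rate, is tagged J, is tagged L, has verified income, has attribute E1, has attribute X, has marker S, has attribute N, has attribute W, is conditionally approved, is in state Q, carries flag F, is tagged K, meets criterion S1, is approved, is from an existing customer, is classified as J1, has a prior default.
The only rule concluding "it has attribute X1" is R5, which needs "it requires manual review"; that is never established.

No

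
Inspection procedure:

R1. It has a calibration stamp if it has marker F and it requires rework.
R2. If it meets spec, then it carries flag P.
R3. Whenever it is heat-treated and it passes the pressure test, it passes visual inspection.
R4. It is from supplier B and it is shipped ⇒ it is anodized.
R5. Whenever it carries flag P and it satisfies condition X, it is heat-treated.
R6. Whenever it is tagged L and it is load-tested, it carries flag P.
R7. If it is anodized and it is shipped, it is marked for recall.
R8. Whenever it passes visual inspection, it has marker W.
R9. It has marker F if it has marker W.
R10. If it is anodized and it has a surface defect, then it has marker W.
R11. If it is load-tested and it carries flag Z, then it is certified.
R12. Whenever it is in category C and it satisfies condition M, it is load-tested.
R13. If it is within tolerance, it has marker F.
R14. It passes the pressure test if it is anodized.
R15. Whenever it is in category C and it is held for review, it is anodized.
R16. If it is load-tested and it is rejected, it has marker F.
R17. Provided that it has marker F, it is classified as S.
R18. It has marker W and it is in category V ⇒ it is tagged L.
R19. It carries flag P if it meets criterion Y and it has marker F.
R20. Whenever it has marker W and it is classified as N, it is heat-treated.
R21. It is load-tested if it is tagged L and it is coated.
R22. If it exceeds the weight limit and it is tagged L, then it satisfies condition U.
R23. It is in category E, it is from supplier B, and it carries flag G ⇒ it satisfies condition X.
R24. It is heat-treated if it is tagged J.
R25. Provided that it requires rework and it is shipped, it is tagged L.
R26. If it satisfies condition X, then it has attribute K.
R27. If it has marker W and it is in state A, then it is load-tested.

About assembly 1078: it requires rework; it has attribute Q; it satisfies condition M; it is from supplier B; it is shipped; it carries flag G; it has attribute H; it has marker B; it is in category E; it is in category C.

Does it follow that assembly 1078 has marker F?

Yes

By R4 (it is from supplier B, it is shipped): it is anodized.
By R12 (it is in category C, it satisfies condition M): it is load-tested.
By R14 (it is anodized): it passes the pressure test.
By R23 (it is in category E, it is from supplier B, it carries flag G): it satisfies condition X.
By R25 (it requires rework, it is shipped): it is tagged L.
By R6 (it is tagged L, it is load-tested): it carries flag P.
By R5 (it carries flag P, it satisfies condition X): it is heat-treated.
By R3 (it is heat-treated, it passes the pressure test): it passes visual inspection.
By R8 (it passes visual inspection): it has marker W.
By R9 (it has marker W): it has marker F.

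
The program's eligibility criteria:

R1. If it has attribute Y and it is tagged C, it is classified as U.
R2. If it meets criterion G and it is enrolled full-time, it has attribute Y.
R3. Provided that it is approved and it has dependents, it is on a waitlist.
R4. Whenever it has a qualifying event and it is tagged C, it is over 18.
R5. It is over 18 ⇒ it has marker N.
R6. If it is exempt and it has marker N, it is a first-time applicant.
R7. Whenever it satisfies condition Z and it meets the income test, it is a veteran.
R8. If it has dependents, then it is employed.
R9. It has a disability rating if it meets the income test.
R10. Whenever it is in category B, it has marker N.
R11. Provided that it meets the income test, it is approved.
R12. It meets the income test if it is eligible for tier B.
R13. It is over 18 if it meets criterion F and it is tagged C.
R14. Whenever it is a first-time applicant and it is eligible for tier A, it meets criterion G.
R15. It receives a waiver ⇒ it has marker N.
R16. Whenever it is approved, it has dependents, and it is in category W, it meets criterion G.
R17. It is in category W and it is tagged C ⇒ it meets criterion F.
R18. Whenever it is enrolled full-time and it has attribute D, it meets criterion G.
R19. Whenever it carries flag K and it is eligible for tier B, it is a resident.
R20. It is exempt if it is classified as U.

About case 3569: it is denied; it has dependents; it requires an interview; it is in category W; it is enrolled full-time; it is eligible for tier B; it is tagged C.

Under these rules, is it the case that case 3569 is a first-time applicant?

By R12 (it is eligible for tier B): it meets the income test.
By R17 (it is in category W, it is tagged C): it meets criterion F.
By R11 (it meets the income test): it is approved.
By R13 (it meets criterion F, it is tagged C): it is over 18.
By R16 (it is approved, it has dependents, it is in category W): it meets criterion G.
By R2 (it meets criterion G, it is enrolled full-time): it has attribute Y.
By R5 (it is over 18): it has marker N.
By R1 (it has attribute Y, it is tagged C): it is classified as U.
By R20 (it is classified as U): it is exempt.
By R6 (it is exempt, it has marker N): it is a first-time applicant.

Yes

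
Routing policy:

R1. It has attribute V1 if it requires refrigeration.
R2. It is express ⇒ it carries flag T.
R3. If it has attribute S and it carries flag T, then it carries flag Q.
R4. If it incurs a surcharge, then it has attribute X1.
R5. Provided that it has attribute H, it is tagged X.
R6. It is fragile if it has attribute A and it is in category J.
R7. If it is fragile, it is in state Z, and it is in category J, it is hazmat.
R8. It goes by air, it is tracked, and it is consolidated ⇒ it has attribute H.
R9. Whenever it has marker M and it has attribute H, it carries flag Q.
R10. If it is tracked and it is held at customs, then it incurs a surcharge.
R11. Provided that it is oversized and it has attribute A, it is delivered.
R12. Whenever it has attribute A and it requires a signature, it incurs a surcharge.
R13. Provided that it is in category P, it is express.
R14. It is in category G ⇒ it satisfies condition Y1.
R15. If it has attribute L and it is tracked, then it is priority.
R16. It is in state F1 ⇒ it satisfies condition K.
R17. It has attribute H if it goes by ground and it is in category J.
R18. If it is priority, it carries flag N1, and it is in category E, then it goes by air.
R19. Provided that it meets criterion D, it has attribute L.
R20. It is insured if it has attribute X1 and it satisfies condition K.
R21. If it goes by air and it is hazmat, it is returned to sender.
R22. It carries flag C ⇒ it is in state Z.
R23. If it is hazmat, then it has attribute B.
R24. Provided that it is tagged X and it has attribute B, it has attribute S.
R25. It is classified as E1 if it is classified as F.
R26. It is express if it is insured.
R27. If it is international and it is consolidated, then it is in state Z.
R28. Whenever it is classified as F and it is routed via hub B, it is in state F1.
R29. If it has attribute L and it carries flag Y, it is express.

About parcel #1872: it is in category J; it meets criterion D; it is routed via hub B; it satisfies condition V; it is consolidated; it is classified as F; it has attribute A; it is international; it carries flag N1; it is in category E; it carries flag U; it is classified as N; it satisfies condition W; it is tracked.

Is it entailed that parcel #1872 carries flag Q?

No

Forward chaining from the given facts derives: is fragile, has attribute L, is classified as E1, is in state Z, is in state F1, is hazmat, is priority, satisfies condition K, goes by air, is returned to sender, has attribute B, has attribute H, is tagged X, has attribute S.
Rules concluding "it carries flag Q": R3 needs "it carries flag T"; R9 needs "it has marker M" — none of these are established.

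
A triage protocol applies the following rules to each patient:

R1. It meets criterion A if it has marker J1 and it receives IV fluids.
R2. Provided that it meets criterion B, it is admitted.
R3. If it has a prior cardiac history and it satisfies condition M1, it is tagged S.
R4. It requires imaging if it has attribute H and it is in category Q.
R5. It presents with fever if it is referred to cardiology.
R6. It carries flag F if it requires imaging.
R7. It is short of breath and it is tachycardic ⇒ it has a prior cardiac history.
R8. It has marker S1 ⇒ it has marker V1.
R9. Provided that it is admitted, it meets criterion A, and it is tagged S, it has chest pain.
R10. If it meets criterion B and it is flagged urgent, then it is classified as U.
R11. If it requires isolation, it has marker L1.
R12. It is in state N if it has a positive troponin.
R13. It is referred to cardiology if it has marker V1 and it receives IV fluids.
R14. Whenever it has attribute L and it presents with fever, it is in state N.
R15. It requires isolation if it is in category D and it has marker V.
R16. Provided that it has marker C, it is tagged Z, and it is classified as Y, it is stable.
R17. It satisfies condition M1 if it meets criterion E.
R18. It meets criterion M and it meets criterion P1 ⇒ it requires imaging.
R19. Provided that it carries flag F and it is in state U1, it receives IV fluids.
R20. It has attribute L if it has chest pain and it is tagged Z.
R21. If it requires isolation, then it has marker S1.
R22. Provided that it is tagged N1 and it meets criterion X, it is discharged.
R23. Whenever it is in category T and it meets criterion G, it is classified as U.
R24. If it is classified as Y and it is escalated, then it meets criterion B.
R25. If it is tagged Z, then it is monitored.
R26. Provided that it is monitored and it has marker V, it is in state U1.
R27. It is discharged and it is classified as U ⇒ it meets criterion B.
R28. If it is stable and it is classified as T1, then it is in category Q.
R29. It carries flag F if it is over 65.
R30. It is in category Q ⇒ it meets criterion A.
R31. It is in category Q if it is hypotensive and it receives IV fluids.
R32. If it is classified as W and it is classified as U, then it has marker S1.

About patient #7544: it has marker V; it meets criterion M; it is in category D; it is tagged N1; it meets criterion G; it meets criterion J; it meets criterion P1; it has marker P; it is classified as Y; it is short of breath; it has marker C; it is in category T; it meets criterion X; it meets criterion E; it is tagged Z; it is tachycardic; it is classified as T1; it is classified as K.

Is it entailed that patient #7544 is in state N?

By R7 (it is short of breath, it is tachycardic): it has a prior cardiac history.
By R15 (it is in category D, it has marker V): it requires isolation.
By R16 (it has marker C, it is tagged Z, it is classified as Y): it is stable.
By R17 (it meets criterion E): it satisfies condition M1.
By R18 (it meets criterion M, it meets criterion P1): it requires imaging.
By R21 (it requires isolation): it has marker S1.
By R22 (it is tagged N1, it meets criterion X): it is discharged.
By R23 (it is in category T, it meets criterion G): it is classified as U.
By R25 (it is tagged Z): it is monitored.
By R26 (it is monitored, it has marker V): it is in state U1.
By R27 (it is discharged, it is classified as U): it meets criterion B.
By R28 (it is stable, it is classified as T1): it is in category Q.
By R30 (it is in category Q): it meets criterion A.
By R2 (it meets criterion B): it is admitted.
By R3 (it has a prior cardiac history, it satisfies condition M1): it is tagged S.
By R6 (it requires imaging): it carries flag F.
By R8 (it has marker S1): it has marker V1.
By R9 (it is admitted, it meets criterion A, it is tagged S): it has chest pain.
By R19 (it carries flag F, it is in state U1): it receives IV fluids.
By R20 (it has chest pain, it is tagged Z): it has attribute L.
By R13 (it has marker V1, it receives IV fluids): it is referred to cardiology.
By R5 (it is referred to cardiology): it presents with fever.
By R14 (it has attribute L, it presents with fever): it is in state N.

Yes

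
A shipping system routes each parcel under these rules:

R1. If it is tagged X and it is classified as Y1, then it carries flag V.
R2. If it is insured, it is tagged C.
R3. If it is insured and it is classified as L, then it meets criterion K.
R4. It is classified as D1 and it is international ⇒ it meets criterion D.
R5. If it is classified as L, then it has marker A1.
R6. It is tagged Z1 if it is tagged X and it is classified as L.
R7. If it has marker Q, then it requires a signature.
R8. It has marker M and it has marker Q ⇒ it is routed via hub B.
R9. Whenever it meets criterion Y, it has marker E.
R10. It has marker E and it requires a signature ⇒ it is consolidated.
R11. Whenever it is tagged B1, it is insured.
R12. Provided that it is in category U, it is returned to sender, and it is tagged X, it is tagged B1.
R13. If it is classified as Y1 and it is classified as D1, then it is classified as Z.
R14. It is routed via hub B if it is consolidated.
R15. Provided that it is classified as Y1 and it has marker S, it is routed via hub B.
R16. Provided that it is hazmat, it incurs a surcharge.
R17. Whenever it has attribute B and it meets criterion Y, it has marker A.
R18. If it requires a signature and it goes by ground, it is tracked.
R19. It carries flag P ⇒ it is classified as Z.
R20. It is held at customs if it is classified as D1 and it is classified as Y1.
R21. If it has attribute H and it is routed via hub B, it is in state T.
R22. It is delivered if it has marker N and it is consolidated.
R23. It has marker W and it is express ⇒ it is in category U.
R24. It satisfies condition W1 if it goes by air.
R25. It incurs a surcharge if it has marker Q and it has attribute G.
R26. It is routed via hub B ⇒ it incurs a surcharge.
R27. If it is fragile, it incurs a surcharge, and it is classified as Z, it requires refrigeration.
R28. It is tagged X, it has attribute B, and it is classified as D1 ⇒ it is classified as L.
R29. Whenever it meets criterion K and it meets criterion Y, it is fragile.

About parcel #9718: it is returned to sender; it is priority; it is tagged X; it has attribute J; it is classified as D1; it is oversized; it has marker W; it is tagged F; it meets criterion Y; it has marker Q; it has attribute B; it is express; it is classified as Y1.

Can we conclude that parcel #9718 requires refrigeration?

Yes

By R7 (it has marker Q): it requires a signature.
By R9 (it meets criterion Y): it has marker E.
By R10 (it has marker E, it requires a signature): it is consolidated.
By R13 (it is classified as Y1, it is classified as D1): it is classified as Z.
By R14 (it is consolidated): it is routed via hub B.
By R23 (it has marker W, it is express): it is in category U.
By R26 (it is routed via hub B): it incurs a surcharge.
By R28 (it is tagged X, it has attribute B, it is classified as D1): it is classified as L.
By R12 (it is in category U, it is returned to sender, it is tagged X): it is tagged B1.
By R11 (it is tagged B1): it is insured.
By R3 (it is insured, it is classified as L): it meets criterion K.
By R29 (it meets criterion K, it meets criterion Y): it is fragile.
By R27 (it is fragile, it incurs a surcharge, it is classified as Z): it requires refrigeration.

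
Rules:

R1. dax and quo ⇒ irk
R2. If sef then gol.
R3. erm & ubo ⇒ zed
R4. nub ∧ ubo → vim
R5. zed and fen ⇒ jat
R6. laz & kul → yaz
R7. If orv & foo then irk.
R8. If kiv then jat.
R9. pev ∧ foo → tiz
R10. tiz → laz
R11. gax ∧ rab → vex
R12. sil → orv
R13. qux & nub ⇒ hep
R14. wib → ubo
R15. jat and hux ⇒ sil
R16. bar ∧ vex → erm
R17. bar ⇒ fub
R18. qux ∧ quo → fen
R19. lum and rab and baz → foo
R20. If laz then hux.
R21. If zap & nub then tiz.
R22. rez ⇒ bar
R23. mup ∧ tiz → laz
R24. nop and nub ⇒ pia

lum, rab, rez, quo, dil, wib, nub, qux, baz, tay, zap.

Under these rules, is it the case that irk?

No

Forward chaining from the given facts derives: hep, ubo, fen, foo, tiz, bar, vim, laz, fub, hux.
Rules concluding irk: R1 needs dax; R7 needs orv — none of these are established.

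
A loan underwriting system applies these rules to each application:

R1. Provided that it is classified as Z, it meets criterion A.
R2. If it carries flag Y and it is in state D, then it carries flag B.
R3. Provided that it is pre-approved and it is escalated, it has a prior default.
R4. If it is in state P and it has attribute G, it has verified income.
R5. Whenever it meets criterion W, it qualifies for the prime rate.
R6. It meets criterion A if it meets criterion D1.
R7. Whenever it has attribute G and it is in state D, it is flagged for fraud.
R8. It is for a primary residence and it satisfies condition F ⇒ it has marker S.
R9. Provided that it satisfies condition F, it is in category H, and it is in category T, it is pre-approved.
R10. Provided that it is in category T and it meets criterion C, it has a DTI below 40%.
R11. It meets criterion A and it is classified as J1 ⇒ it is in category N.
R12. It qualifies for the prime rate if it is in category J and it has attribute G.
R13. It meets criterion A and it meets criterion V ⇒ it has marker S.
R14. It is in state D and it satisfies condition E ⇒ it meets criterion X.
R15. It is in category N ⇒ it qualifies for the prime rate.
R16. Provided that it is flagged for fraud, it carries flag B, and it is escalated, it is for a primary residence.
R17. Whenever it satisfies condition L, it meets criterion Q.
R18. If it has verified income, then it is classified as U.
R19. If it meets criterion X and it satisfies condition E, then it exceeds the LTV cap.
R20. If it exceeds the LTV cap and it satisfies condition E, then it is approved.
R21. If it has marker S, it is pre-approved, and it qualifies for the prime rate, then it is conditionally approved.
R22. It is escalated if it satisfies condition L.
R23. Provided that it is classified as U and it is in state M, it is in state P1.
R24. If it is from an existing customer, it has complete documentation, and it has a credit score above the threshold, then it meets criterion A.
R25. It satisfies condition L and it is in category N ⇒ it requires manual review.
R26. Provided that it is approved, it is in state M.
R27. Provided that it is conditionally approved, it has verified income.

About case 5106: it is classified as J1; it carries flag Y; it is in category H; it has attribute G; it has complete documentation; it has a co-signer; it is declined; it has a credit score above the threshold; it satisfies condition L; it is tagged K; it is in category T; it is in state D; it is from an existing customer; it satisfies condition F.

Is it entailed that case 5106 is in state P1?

No

Forward chaining from the given facts derives: carries flag B, is flagged for fraud, is pre-approved, meets criterion Q, is escalated, meets criterion A, has a prior default, is in category N, qualifies for the prime rate, is for a primary residence, requires manual review, has marker S, is conditionally approved, has verified income, is classified as U.
The only rule concluding "it is in state P1" is R23, which needs "it is in state M"; that is never established.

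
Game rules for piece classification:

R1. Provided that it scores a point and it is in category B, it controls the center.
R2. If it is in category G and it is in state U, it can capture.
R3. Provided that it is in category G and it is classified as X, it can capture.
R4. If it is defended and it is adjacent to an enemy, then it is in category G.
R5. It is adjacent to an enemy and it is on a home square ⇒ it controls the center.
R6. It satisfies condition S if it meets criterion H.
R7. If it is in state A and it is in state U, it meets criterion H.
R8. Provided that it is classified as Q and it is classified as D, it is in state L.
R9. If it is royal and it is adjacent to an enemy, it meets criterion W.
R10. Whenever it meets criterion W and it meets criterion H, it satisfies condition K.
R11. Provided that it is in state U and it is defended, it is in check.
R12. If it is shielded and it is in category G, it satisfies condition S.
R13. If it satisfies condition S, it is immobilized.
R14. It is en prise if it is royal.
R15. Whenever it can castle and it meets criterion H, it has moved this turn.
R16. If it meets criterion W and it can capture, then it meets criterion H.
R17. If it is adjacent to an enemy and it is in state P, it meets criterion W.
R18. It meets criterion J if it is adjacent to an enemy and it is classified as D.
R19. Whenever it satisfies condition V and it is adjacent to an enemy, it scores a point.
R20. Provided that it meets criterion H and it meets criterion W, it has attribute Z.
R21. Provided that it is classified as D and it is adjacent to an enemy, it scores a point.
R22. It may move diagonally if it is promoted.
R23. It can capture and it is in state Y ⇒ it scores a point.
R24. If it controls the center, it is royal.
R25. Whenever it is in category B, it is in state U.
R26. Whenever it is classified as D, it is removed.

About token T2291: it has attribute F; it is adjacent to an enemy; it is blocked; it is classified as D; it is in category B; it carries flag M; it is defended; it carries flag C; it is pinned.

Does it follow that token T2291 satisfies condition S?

Yes

By R4 (it is defended, it is adjacent to an enemy): it is in category G.
By R21 (it is classified as D, it is adjacent to an enemy): it scores a point.
By R25 (it is in category B): it is in state U.
By R1 (it scores a point, it is in category B): it controls the center.
By R2 (it is in category G, it is in state U): it can capture.
By R24 (it controls the center): it is royal.
By R9 (it is royal, it is adjacent to an enemy): it meets criterion W.
By R16 (it meets criterion W, it can capture): it meets criterion H.
By R6 (it meets criterion H): it satisfies condition S.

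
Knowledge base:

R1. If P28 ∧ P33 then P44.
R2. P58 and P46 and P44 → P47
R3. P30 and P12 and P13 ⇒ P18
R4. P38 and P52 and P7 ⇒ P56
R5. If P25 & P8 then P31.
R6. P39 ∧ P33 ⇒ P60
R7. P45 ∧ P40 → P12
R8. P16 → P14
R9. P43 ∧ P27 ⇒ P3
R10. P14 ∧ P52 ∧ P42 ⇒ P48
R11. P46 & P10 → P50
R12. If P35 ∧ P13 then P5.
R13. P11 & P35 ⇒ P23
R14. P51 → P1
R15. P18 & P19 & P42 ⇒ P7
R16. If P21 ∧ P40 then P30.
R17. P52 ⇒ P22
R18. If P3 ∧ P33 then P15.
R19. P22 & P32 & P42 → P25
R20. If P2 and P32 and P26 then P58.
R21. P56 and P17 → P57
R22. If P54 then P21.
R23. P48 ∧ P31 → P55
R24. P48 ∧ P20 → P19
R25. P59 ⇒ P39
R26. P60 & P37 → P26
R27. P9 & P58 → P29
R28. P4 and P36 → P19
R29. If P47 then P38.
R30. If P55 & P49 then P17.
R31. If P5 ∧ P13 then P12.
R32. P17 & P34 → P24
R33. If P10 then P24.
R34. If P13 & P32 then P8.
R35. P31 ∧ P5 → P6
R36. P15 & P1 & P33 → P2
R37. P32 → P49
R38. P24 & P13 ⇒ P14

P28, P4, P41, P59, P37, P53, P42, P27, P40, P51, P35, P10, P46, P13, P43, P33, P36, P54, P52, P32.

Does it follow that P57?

Yes

P44  (by R1: P28, P33)
P3  (by R9: P43, P27)
P5  (by R12: P35, P13)
P1  (by R14: P51)
P22  (by R17: P52)
P15  (by R18: P3, P33)
P25  (by R19: P22, P32, P42)
P21  (by R22: P54)
P39  (by R25: P59)
P19  (by R28: P4, P36)
P12  (by R31: P5, P13)
P24  (by R33: P10)
P8  (by R34: P13, P32)
P2  (by R36: P15, P1, P33)
P49  (by R37: P32)
P14  (by R38: P24, P13)
P31  (by R5: P25, P8)
P60  (by R6: P39, P33)
P48  (by R10: P14, P52, P42)
P30  (by R16: P21, P40)
P55  (by R23: P48, P31)
P26  (by R26: P60, P37)
P17  (by R30: P55, P49)
P18  (by R3: P30, P12, P13)
P7  (by R15: P18, P19, P42)
P58  (by R20: P2, P32, P26)
P47  (by R2: P58, P46, P44)
P38  (by R29: P47)
P56  (by R4: P38, P52, P7)
P57  (by R21: P56, P17)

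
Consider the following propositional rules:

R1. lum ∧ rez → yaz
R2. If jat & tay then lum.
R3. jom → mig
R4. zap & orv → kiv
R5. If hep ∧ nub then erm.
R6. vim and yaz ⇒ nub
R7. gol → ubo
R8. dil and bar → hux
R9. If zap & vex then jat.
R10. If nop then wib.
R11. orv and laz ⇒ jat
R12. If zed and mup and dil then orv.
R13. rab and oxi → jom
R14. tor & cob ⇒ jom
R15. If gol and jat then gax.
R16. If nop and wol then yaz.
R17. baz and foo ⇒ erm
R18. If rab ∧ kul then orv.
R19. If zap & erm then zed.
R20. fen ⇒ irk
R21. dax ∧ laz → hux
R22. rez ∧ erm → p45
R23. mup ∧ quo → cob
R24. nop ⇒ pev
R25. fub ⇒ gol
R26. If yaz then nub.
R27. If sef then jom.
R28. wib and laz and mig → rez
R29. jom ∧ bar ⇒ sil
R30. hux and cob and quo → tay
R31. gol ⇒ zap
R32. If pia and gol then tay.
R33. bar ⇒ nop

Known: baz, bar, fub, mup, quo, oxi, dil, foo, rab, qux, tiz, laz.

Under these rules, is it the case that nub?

Yes

hux  (by R8: dil, bar)
jom  (by R13: rab, oxi)
erm  (by R17: baz, foo)
cob  (by R23: mup, quo)
gol  (by R25: fub)
tay  (by R30: hux, cob, quo)
zap  (by R31: gol)
nop  (by R33: bar)
mig  (by R3: jom)
wib  (by R10: nop)
zed  (by R19: zap, erm)
rez  (by R28: wib, laz, mig)
orv  (by R12: zed, mup, dil)
jat  (by R11: orv, laz)
lum  (by R2: jat, tay)
yaz  (by R1: lum, rez)
nub  (by R26: yaz)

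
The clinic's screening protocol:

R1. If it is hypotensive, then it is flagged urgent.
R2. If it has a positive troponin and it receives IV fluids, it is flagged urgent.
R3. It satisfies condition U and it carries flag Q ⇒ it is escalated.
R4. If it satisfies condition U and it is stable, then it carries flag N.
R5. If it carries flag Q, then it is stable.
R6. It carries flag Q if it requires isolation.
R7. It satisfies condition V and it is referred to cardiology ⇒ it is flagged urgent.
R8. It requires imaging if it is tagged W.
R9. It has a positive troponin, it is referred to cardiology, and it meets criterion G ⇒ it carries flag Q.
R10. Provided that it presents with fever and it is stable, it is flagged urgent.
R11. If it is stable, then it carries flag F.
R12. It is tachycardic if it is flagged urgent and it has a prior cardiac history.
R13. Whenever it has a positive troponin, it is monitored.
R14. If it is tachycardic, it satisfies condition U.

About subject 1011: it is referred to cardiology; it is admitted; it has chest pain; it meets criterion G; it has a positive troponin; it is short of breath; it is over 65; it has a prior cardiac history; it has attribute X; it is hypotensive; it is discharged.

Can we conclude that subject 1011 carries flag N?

By R1 (it is hypotensive): it is flagged urgent.
By R9 (it has a positive troponin, it is referred to cardiology, it meets criterion G): it carries flag Q.
By R12 (it is flagged urgent, it has a prior cardiac history): it is tachycardic.
By R14 (it is tachycardic): it satisfies condition U.
By R5 (it carries flag Q): it is stable.
By R4 (it satisfies condition U, it is stable): it carries flag N.

Yes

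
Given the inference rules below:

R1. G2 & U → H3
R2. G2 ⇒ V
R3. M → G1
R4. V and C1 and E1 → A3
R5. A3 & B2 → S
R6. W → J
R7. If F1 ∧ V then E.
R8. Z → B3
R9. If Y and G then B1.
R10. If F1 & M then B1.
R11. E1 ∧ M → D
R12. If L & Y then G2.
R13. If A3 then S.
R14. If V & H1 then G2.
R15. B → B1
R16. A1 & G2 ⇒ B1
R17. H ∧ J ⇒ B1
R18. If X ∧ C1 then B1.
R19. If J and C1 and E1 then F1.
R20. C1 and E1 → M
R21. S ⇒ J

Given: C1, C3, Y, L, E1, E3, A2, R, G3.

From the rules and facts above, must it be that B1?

Yes

G2  (by R12: L, Y)
M  (by R20: C1, E1)
V  (by R2: G2)
A3  (by R4: V, C1, E1)
S  (by R13: A3)
J  (by R21: S)
F1  (by R19: J, C1, E1)
B1  (by R10: F1, M)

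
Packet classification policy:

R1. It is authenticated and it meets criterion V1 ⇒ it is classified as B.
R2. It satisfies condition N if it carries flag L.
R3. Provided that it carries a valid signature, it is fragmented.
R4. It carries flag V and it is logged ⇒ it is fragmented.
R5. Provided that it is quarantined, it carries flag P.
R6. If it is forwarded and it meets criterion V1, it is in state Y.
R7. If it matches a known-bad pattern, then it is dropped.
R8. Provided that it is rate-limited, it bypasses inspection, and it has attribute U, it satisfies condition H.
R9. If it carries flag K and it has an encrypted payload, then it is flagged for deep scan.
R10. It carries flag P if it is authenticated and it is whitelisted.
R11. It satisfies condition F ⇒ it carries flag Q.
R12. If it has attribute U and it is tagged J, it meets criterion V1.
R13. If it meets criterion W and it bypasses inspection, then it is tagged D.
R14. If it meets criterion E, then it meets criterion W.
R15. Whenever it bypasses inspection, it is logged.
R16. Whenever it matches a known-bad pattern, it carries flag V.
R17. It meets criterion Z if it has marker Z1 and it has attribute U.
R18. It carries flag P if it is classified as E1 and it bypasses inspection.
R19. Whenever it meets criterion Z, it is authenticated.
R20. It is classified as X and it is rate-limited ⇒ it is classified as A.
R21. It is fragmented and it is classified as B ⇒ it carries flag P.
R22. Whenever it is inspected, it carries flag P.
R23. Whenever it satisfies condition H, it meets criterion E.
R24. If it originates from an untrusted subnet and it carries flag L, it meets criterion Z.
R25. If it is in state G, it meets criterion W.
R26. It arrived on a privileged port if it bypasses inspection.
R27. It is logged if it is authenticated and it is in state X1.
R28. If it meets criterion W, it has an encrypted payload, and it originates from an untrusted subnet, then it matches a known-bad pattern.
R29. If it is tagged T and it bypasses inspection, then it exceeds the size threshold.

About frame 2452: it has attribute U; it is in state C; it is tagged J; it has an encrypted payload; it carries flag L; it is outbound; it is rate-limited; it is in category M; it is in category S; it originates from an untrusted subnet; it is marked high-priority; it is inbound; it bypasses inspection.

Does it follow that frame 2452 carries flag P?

By R8 (it is rate-limited, it bypasses inspection, it has attribute U): it satisfies condition H.
By R12 (it has attribute U, it is tagged J): it meets criterion V1.
By R15 (it bypasses inspection): it is logged.
By R23 (it satisfies condition H): it meets criterion E.
By R24 (it originates from an untrusted subnet, it carries flag L): it meets criterion Z.
By R14 (it meets criterion E): it meets criterion W.
By R19 (it meets criterion Z): it is authenticated.
By R28 (it meets criterion W, it has an encrypted payload, it originates from an untrusted subnet): it matches a known-bad pattern.
By R1 (it is authenticated, it meets criterion V1): it is classified as B.
By R16 (it matches a known-bad pattern): it carries flag V.
By R4 (it carries flag V, it is logged): it is fragmented.
By R21 (it is fragmented, it is classified as B): it carries flag P.

Yes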